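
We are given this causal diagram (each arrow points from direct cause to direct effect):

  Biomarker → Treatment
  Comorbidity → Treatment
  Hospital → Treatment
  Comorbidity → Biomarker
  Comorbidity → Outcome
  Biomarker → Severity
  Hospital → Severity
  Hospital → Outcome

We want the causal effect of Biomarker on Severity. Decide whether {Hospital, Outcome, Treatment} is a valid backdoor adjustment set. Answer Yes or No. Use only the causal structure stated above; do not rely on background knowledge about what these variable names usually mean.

No

Backdoor paths from Biomarker to Severity (paths whose first edge points into Biomarker):
  P1: Biomarker <- Comorbidity -> Treatment <- Hospital -> Severity
  P2: Biomarker <- Comorbidity -> Outcome <- Hospital -> Severity
Condition 1 (no descendant of Biomarker in the set): FAILS — Treatment is a descendant of Biomarker.
Condition 2 (every backdoor path blocked by {Hospital, Outcome, Treatment}):
  P1: blocked at fork node Hospital ∈ conditioning set.
  P2: blocked at fork node Hospital ∈ conditioning set.
{Hospital, Outcome, Treatment} does not satisfy the backdoor criterion.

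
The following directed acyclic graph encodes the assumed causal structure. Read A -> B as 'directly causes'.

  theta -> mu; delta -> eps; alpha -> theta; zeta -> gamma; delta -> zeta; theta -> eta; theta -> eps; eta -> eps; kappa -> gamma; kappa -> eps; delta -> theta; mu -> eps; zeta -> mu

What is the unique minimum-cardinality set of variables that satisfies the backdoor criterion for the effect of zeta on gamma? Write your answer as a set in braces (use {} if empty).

Variables eligible for adjustment (non-descendants of zeta, excluding zeta and gamma): {alpha, delta, eta, kappa, theta}.
Backdoor paths from zeta to gamma:
  P1: zeta <- delta -> theta -> eta -> eps <- kappa -> gamma
  P2: zeta <- delta -> theta -> mu -> eps <- kappa -> gamma
  P3: zeta <- delta -> theta -> eps <- kappa -> gamma
  P4: zeta <- delta -> eps <- kappa -> gamma
Each backdoor path contains an unconditioned collider, so every path is already blocked with the empty conditioning set:
  P1: blocked at collider eps (neither it nor any descendant is in the conditioning set).
  P2: blocked at collider eps (neither it nor any descendant is in the conditioning set).
  P3: blocked at collider eps (neither it nor any descendant is in the conditioning set).
  P4: blocked at collider eps (neither it nor any descendant is in the conditioning set).
The empty set is therefore the unique smallest valid set.

{}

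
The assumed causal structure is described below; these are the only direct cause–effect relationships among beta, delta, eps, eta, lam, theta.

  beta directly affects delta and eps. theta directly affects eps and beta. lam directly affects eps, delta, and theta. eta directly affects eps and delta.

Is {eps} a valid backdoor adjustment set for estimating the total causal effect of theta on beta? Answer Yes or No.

Backdoor paths from theta to beta (paths whose first edge points into theta):
  P1: theta <- lam -> eps <- eta -> delta <- beta
  P2: theta <- lam -> eps <- beta
  P3: theta <- lam -> delta <- eta -> eps <- beta
  P4: theta <- lam -> delta <- beta
Condition 1 (no descendant of theta in the set): FAILS — eps is a descendant of theta.
Condition 2 (every backdoor path blocked by {eps}):
  P1: blocked at collider delta (neither it nor any descendant is in the conditioning set).
  P2: open — collider(s) eps are conditioned on (or have a conditioned descendant) and no non-collider on the path is in the set.
  P3: blocked at collider delta (neither it nor any descendant is in the conditioning set).
  P4: blocked at collider delta (neither it nor any descendant is in the conditioning set).
{eps} does not satisfy the backdoor criterion.

No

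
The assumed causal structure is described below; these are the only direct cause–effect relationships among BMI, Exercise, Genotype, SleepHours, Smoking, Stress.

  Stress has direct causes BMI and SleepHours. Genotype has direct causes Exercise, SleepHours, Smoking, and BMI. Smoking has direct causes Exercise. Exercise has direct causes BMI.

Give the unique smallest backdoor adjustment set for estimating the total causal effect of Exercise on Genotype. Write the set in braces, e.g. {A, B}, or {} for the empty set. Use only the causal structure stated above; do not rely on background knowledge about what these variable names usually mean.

{BMI}

Variables eligible for adjustment (non-descendants of Exercise, excluding Exercise and Genotype): {BMI, SleepHours, Stress}.
Backdoor paths from Exercise to Genotype:
  P1: Exercise <- BMI -> Stress <- SleepHours -> Genotype
  P2: Exercise <- BMI -> Genotype
The empty set is not sufficient: P2 (Exercise <- BMI -> Genotype) has no collider blocking it and no conditioned non-collider, so it is open.
Try {BMI}:
  P1: blocked at fork node BMI ∈ conditioning set.
  P2: blocked at fork node BMI ∈ conditioning set.
{BMI} contains no descendant of Exercise and blocks every backdoor path.
No other singleton works — e.g. {SleepHours} leaves P2 open — so {BMI} is the unique smallest valid adjustment set.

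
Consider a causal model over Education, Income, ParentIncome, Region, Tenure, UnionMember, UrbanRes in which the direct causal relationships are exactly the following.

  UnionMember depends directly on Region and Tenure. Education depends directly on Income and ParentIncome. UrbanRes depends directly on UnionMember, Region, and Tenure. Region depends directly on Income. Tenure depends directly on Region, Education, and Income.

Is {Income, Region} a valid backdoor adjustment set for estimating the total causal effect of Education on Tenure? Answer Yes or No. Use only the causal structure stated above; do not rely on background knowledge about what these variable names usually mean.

Backdoor paths from Education to Tenure (paths whose first edge points into Education):
  P1: Education <- Income -> Region -> Tenure
  P2: Education <- Income -> Region -> UnionMember <- Tenure
  P3: Education <- Income -> Region -> UnionMember -> UrbanRes <- Tenure
  P4: Education <- Income -> Region -> UrbanRes <- Tenure
  P5: Education <- Income -> Region -> UrbanRes <- UnionMember <- Tenure
  P6: Education <- Income -> Tenure
Condition 1 (no descendant of Education in the set): holds — descendants of Education are {Tenure, UnionMember, UrbanRes}; none are in {Income, Region}.
Condition 2 (every backdoor path blocked by {Income, Region}):
  P1: blocked at fork node Income ∈ conditioning set.
  P2: blocked at fork node Income ∈ conditioning set.
  P3: blocked at fork node Income ∈ conditioning set.
  P4: blocked at fork node Income ∈ conditioning set.
  P5: blocked at fork node Income ∈ conditioning set.
  P6: blocked at fork node Income ∈ conditioning set.
{Income, Region} satisfies the backdoor criterion.

Yes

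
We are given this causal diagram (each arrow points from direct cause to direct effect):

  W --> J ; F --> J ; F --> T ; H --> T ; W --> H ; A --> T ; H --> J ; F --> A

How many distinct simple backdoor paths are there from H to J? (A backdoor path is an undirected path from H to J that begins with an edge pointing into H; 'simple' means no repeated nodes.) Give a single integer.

1

A backdoor path from H to J is any simple undirected path whose first edge points into H (i.e. leaves H via a parent).
Parents of H: {W}.
Enumerating:
  P1: H <- W -> J
That exhausts the simple backdoor paths. Count: 1.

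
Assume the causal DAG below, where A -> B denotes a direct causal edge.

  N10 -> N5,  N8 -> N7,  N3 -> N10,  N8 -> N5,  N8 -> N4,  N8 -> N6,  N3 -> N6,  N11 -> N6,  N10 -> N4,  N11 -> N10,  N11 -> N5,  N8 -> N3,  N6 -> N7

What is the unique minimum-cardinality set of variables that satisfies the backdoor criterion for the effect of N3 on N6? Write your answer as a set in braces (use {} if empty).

Variables eligible for adjustment (non-descendants of N3, excluding N3 and N6): {N11, N8}.
Backdoor paths from N3 to N6:
  P1: N3 <- N8 -> N6
  P2: N3 <- N8 -> N4 <- N10 <- N11 -> N6
  P3: N3 <- N8 -> N4 <- N10 -> N5 <- N11 -> N6
  P4: N3 <- N8 -> N7 <- N6
  P5: N3 <- N8 -> N5 <- N11 -> N6
  P6: N3 <- N8 -> N5 <- N10 <- N11 -> N6
The empty set is not sufficient: P1 (N3 <- N8 -> N6) has no collider blocking it and no conditioned non-collider, so it is open.
Try {N8}:
  P1: blocked at fork node N8 ∈ conditioning set.
  P2: blocked at fork node N8 ∈ conditioning set.
  P3: blocked at fork node N8 ∈ conditioning set.
  P4: blocked at fork node N8 ∈ conditioning set.
  P5: blocked at fork node N8 ∈ conditioning set.
  P6: blocked at fork node N8 ∈ conditioning set.
{N8} contains no descendant of N3 and blocks every backdoor path.
No other singleton works — e.g. {N11} leaves P1 open — so {N8} is the unique smallest valid adjustment set.

{N8}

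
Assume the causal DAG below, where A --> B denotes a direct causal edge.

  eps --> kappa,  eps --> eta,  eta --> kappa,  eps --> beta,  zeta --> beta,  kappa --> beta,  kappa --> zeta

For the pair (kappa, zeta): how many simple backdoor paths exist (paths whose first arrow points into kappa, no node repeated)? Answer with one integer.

A backdoor path from kappa to zeta is any simple undirected path whose first edge points into kappa (i.e. leaves kappa via a parent).
Parents of kappa: {eps, eta}.
Enumerating:
  P1: kappa <- eps -> beta <- zeta
  P2: kappa <- eta <- eps -> beta <- zeta
That exhausts the simple backdoor paths. Count: 2.

2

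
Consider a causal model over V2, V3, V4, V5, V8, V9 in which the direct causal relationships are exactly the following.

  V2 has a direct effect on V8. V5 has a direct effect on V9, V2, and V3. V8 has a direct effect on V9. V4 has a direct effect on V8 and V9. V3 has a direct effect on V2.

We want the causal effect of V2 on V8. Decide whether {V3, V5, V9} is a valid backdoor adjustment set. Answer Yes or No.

Backdoor paths from V2 to V8 (paths whose first edge points into V2):
  P1: V2 <- V5 -> V9 <- V4 -> V8
  P2: V2 <- V5 -> V9 <- V8
  P3: V2 <- V3 <- V5 -> V9 <- V4 -> V8
  P4: V2 <- V3 <- V5 -> V9 <- V8
Condition 1 (no descendant of V2 in the set): FAILS — V9 is a descendant of V2.
Condition 2 (every backdoor path blocked by {V3, V5, V9}):
  P1: blocked at fork node V5 ∈ conditioning set.
  P2: blocked at fork node V5 ∈ conditioning set.
  P3: blocked at chain node V3 ∈ conditioning set.
  P4: blocked at chain node V3 ∈ conditioning set.
{V3, V5, V9} does not satisfy the backdoor criterion.

No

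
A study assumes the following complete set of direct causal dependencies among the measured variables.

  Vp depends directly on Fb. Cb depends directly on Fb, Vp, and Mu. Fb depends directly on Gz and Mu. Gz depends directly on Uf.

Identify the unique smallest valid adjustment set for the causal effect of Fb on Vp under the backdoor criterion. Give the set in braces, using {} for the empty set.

{}

Variables eligible for adjustment (non-descendants of Fb, excluding Fb and Vp): {Gz, Mu, Uf}.
Backdoor paths from Fb to Vp:
  P1: Fb <- Mu -> Cb <- Vp
Each backdoor path contains an unconditioned collider, so every path is already blocked with the empty conditioning set:
  P1: blocked at collider Cb (neither it nor any descendant is in the conditioning set).
The empty set is therefore the unique smallest valid set.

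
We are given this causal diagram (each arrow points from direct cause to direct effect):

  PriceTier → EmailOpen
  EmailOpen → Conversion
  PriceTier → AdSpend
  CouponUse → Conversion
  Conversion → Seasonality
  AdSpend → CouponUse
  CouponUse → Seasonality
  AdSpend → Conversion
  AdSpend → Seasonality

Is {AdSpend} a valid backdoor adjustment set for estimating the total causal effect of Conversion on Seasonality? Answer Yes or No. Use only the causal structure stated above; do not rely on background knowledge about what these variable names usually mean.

Backdoor paths from Conversion to Seasonality (paths whose first edge points into Conversion):
  P1: Conversion <- AdSpend -> CouponUse -> Seasonality
  P2: Conversion <- AdSpend -> Seasonality
  P3: Conversion <- EmailOpen <- PriceTier -> AdSpend -> CouponUse -> Seasonality
  P4: Conversion <- EmailOpen <- PriceTier -> AdSpend -> Seasonality
  P5: Conversion <- CouponUse <- AdSpend -> Seasonality
  P6: Conversion <- CouponUse -> Seasonality
Condition 1 (no descendant of Conversion in the set): holds — descendants of Conversion are {Seasonality}; none are in {AdSpend}.
Condition 2 (every backdoor path blocked by {AdSpend}):
  P1: blocked at fork node AdSpend ∈ conditioning set.
  P2: blocked at fork node AdSpend ∈ conditioning set.
  P3: blocked at chain node AdSpend ∈ conditioning set.
  P4: blocked at chain node AdSpend ∈ conditioning set.
  P5: blocked at fork node AdSpend ∈ conditioning set.
  P6: open — no interior node is in the conditioning set.
{AdSpend} does not satisfy the backdoor criterion.

No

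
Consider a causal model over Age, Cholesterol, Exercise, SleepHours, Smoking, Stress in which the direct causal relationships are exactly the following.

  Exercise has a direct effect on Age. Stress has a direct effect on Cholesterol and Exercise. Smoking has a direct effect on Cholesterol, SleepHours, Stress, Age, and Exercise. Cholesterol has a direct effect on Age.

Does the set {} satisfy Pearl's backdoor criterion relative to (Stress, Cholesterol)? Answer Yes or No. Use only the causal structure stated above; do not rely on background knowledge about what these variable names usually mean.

Backdoor paths from Stress to Cholesterol (paths whose first edge points into Stress):
  P1: Stress <- Smoking -> Exercise -> Age <- Cholesterol
  P2: Stress <- Smoking -> Cholesterol
  P3: Stress <- Smoking -> Age <- Cholesterol
Condition 1 (no descendant of Stress in the set): holds — descendants of Stress are {Age, Cholesterol, Exercise}; none are in {}.
Condition 2 (every backdoor path blocked by {}):
  P1: blocked at collider Age (neither it nor any descendant is in the conditioning set).
  P2: open — no interior node is in the conditioning set.
  P3: blocked at collider Age (neither it nor any descendant is in the conditioning set).
{} does not satisfy the backdoor criterion.

No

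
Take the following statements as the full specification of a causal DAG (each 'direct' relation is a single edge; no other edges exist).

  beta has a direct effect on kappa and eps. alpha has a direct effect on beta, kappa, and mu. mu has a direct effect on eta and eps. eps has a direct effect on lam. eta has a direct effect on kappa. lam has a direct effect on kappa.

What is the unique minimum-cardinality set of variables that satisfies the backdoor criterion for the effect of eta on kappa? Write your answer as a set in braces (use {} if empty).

Variables eligible for adjustment (non-descendants of eta, excluding eta and kappa): {alpha, beta, eps, lam, mu}.
Backdoor paths from eta to kappa:
  P1: eta <- mu <- alpha -> beta -> eps -> lam -> kappa
  P2: eta <- mu <- alpha -> beta -> kappa
  P3: eta <- mu <- alpha -> kappa
  P4: eta <- mu -> eps <- beta <- alpha -> kappa
  P5: eta <- mu -> eps <- beta -> kappa
  P6: eta <- mu -> eps -> lam -> kappa
The empty set is not sufficient: P1 (eta <- mu <- alpha -> beta -> eps -> lam -> kappa) has no collider blocking it and no conditioned non-collider, so it is open.
Try {mu}:
  P1: blocked at chain node mu ∈ conditioning set.
  P2: blocked at chain node mu ∈ conditioning set.
  P3: blocked at chain node mu ∈ conditioning set.
  P4: blocked at fork node mu ∈ conditioning set.
  P5: blocked at fork node mu ∈ conditioning set.
  P6: blocked at fork node mu ∈ conditioning set.
{mu} contains no descendant of eta and blocks every backdoor path.
No other singleton works — e.g. {alpha} leaves P6 open — so {mu} is the unique smallest valid adjustment set.

{mu}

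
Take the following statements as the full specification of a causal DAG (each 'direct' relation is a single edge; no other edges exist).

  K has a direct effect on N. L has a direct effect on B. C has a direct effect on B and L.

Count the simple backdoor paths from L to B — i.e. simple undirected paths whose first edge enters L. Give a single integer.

A backdoor path from L to B is any simple undirected path whose first edge points into L (i.e. leaves L via a parent).
Parents of L: {C}.
Enumerating:
  P1: L <- C -> B
That exhausts the simple backdoor paths. Count: 1.

1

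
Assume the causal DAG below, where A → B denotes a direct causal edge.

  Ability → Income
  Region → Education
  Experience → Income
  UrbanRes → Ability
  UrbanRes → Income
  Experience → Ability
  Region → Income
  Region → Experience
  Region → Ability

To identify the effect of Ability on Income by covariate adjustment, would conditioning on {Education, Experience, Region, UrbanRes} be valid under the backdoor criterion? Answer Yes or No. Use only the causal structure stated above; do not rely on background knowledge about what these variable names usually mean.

Backdoor paths from Ability to Income (paths whose first edge points into Ability):
  P1: Ability <- UrbanRes -> Income
  P2: Ability <- Region -> Experience -> Income
  P3: Ability <- Region -> Income
  P4: Ability <- Experience <- Region -> Income
  P5: Ability <- Experience -> Income
Condition 1 (no descendant of Ability in the set): holds — descendants of Ability are {Income}; none are in {Education, Experience, Region, UrbanRes}.
Condition 2 (every backdoor path blocked by {Education, Experience, Region, UrbanRes}):
  P1: blocked at fork node UrbanRes ∈ conditioning set.
  P2: blocked at fork node Region ∈ conditioning set.
  P3: blocked at fork node Region ∈ conditioning set.
  P4: blocked at chain node Experience ∈ conditioning set.
  P5: blocked at fork node Experience ∈ conditioning set.
{Education, Experience, Region, UrbanRes} satisfies the backdoor criterion.

Yes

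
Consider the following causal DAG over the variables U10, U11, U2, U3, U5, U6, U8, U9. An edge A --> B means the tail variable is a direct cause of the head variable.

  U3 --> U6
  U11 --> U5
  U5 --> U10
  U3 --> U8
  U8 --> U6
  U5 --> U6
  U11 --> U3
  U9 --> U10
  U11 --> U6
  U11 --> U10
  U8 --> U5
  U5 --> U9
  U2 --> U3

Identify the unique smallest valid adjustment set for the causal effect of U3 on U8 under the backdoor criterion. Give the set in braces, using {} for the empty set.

Variables eligible for adjustment (non-descendants of U3, excluding U3 and U8): {U11, U2}.
Backdoor paths from U3 to U8:
  P1: U3 <- U11 -> U5 <- U8
  P2: U3 <- U11 -> U5 -> U6 <- U8
  P3: U3 <- U11 -> U6 <- U8
  P4: U3 <- U11 -> U6 <- U5 <- U8
  P5: U3 <- U11 -> U10 <- U5 <- U8
  P6: U3 <- U11 -> U10 <- U5 -> U6 <- U8
  P7: U3 <- U11 -> U10 <- U9 <- U5 <- U8
  P8: U3 <- U11 -> U10 <- U9 <- U5 -> U6 <- U8
Each backdoor path contains an unconditioned collider, so every path is already blocked with the empty conditioning set:
  P1: blocked at collider U5 (neither it nor any descendant is in the conditioning set).
  P2: blocked at collider U6 (neither it nor any descendant is in the conditioning set).
  P3: blocked at collider U6 (neither it nor any descendant is in the conditioning set).
  P4: blocked at collider U6 (neither it nor any descendant is in the conditioning set).
  P5: blocked at collider U10 (neither it nor any descendant is in the conditioning set).
  P6: blocked at collider U10 (neither it nor any descendant is in the conditioning set).
  P7: blocked at collider U10 (neither it nor any descendant is in the conditioning set).
  P8: blocked at collider U10 (neither it nor any descendant is in the conditioning set).
The empty set is therefore the unique smallest valid set.

{}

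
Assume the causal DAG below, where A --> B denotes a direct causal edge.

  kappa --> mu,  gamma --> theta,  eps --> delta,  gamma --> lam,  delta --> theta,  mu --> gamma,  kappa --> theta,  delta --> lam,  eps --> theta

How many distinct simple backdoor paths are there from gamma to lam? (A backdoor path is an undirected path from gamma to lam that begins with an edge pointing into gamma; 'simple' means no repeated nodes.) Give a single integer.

A backdoor path from gamma to lam is any simple undirected path whose first edge points into gamma (i.e. leaves gamma via a parent).
Parents of gamma: {mu}.
Enumerating:
  P1: gamma <- mu <- kappa -> theta <- eps -> delta -> lam
  P2: gamma <- mu <- kappa -> theta <- delta -> lam
That exhausts the simple backdoor paths. Count: 2.

2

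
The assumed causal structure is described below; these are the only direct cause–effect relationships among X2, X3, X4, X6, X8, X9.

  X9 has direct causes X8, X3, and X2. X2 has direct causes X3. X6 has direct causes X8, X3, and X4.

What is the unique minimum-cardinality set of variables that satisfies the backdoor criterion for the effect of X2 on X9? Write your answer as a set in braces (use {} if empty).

Variables eligible for adjustment (non-descendants of X2, excluding X2 and X9): {X3, X4, X6, X8}.
Backdoor paths from X2 to X9:
  P1: X2 <- X3 -> X6 <- X8 -> X9
  P2: X2 <- X3 -> X9
The empty set is not sufficient: P2 (X2 <- X3 -> X9) has no collider blocking it and no conditioned non-collider, so it is open.
Try {X3}:
  P1: blocked at fork node X3 ∈ conditioning set.
  P2: blocked at fork node X3 ∈ conditioning set.
{X3} contains no descendant of X2 and blocks every backdoor path.
No other singleton works — e.g. {X4} leaves P2 open — so {X3} is the unique smallest valid adjustment set.

{X3}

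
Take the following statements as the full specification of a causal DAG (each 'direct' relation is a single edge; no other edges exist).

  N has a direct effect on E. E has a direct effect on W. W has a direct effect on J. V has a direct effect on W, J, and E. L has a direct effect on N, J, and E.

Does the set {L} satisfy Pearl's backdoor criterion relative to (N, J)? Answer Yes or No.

Backdoor paths from N to J (paths whose first edge points into N):
  P1: N <- L -> E <- V -> W -> J
  P2: N <- L -> E <- V -> J
  P3: N <- L -> E -> W <- V -> J
  P4: N <- L -> E -> W -> J
  P5: N <- L -> J
Condition 1 (no descendant of N in the set): holds — descendants of N are {E, J, W}; none are in {L}.
Condition 2 (every backdoor path blocked by {L}):
  P1: blocked at fork node L ∈ conditioning set.
  P2: blocked at fork node L ∈ conditioning set.
  P3: blocked at fork node L ∈ conditioning set.
  P4: blocked at fork node L ∈ conditioning set.
  P5: blocked at fork node L ∈ conditioning set.
{L} satisfies the backdoor criterion.

Yes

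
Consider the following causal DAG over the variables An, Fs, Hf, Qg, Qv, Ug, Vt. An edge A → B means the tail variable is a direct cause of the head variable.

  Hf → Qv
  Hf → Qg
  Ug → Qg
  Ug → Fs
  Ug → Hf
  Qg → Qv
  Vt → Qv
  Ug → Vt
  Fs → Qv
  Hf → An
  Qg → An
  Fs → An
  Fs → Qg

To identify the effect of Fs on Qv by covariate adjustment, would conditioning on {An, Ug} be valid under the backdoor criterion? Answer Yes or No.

No

Backdoor paths from Fs to Qv (paths whose first edge points into Fs):
  P1: Fs <- Ug -> Vt -> Qv
  P2: Fs <- Ug -> Hf -> Qg -> Qv
  P3: Fs <- Ug -> Hf -> An <- Qg -> Qv
  P4: Fs <- Ug -> Hf -> Qv
  P5: Fs <- Ug -> Qg <- Hf -> Qv
  P6: Fs <- Ug -> Qg -> An <- Hf -> Qv
  P7: Fs <- Ug -> Qg -> Qv
Condition 1 (no descendant of Fs in the set): FAILS — An is a descendant of Fs.
Condition 2 (every backdoor path blocked by {An, Ug}):
  P1: blocked at fork node Ug ∈ conditioning set.
  P2: blocked at fork node Ug ∈ conditioning set.
  P3: blocked at fork node Ug ∈ conditioning set.
  P4: blocked at fork node Ug ∈ conditioning set.
  P5: blocked at fork node Ug ∈ conditioning set.
  P6: blocked at fork node Ug ∈ conditioning set.
  P7: blocked at fork node Ug ∈ conditioning set.
{An, Ug} does not satisfy the backdoor criterion.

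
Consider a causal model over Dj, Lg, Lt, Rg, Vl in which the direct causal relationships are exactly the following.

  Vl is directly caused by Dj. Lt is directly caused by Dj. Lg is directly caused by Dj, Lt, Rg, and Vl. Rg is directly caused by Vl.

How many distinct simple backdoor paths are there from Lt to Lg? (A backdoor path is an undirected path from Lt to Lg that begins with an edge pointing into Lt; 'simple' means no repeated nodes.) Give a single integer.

A backdoor path from Lt to Lg is any simple undirected path whose first edge points into Lt (i.e. leaves Lt via a parent).
Parents of Lt: {Dj}.
Enumerating:
  P1: Lt <- Dj -> Vl -> Rg -> Lg
  P2: Lt <- Dj -> Vl -> Lg
  P3: Lt <- Dj -> Lg
That exhausts the simple backdoor paths. Count: 3.

3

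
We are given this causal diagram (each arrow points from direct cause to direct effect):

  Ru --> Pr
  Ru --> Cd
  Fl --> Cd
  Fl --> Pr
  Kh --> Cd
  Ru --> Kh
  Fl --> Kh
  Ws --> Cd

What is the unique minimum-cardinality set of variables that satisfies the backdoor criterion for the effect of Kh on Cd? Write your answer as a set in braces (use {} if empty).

Variables eligible for adjustment (non-descendants of Kh, excluding Kh and Cd): {Fl, Pr, Ru, Ws}.
Backdoor paths from Kh to Cd:
  P1: Kh <- Fl -> Pr <- Ru -> Cd
  P2: Kh <- Fl -> Cd
  P3: Kh <- Ru -> Pr <- Fl -> Cd
  P4: Kh <- Ru -> Cd
The empty set is not sufficient: P2 (Kh <- Fl -> Cd) has no collider blocking it and no conditioned non-collider, so it is open.
Try {Fl, Ru}:
  P1: blocked at fork node Fl ∈ conditioning set.
  P2: blocked at fork node Fl ∈ conditioning set.
  P3: blocked at fork node Ru ∈ conditioning set.
  P4: blocked at fork node Ru ∈ conditioning set.
{Fl, Ru} contains no descendant of Kh and blocks every backdoor path.
Every element of {Fl, Ru} is needed (dropping Fl leaves P2 open; dropping Ru leaves P4 open), so no proper subset is valid.
Among all size-2 subsets of the eligible variables, only {Fl, Ru} blocks every backdoor path, so it is the unique smallest valid adjustment set.

{Fl, Ru}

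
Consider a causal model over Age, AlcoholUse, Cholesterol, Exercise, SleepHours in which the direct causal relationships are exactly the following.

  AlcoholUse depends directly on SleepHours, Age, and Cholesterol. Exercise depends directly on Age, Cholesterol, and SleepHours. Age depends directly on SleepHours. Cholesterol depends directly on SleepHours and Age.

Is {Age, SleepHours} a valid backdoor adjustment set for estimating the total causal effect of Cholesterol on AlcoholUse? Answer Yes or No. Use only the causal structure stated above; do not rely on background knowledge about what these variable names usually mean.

Backdoor paths from Cholesterol to AlcoholUse (paths whose first edge points into Cholesterol):
  P1: Cholesterol <- SleepHours -> Age -> AlcoholUse
  P2: Cholesterol <- SleepHours -> Exercise <- Age -> AlcoholUse
  P3: Cholesterol <- SleepHours -> AlcoholUse
  P4: Cholesterol <- Age <- SleepHours -> AlcoholUse
  P5: Cholesterol <- Age -> Exercise <- SleepHours -> AlcoholUse
  P6: Cholesterol <- Age -> AlcoholUse
Condition 1 (no descendant of Cholesterol in the set): holds — descendants of Cholesterol are {AlcoholUse, Exercise}; none are in {Age, SleepHours}.
Condition 2 (every backdoor path blocked by {Age, SleepHours}):
  P1: blocked at fork node SleepHours ∈ conditioning set.
  P2: blocked at fork node SleepHours ∈ conditioning set.
  P3: blocked at fork node SleepHours ∈ conditioning set.
  P4: blocked at chain node Age ∈ conditioning set.
  P5: blocked at fork node Age ∈ conditioning set.
  P6: blocked at fork node Age ∈ conditioning set.
{Age, SleepHours} satisfies the backdoor criterion.

Yes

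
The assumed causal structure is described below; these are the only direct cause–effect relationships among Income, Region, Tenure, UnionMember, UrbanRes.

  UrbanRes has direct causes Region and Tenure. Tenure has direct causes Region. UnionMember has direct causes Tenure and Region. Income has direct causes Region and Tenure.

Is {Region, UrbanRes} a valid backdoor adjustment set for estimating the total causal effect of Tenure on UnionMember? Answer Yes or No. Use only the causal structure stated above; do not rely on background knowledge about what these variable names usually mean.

No

Backdoor paths from Tenure to UnionMember (paths whose first edge points into Tenure):
  P1: Tenure <- Region -> UnionMember
Condition 1 (no descendant of Tenure in the set): FAILS — UrbanRes is a descendant of Tenure.
Condition 2 (every backdoor path blocked by {Region, UrbanRes}):
  P1: blocked at fork node Region ∈ conditioning set.
{Region, UrbanRes} does not satisfy the backdoor criterion.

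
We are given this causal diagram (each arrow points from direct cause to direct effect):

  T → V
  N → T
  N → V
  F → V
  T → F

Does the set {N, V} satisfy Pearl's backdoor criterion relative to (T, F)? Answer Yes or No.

No

Backdoor paths from T to F (paths whose first edge points into T):
  P1: T <- N -> V <- F
Condition 1 (no descendant of T in the set): FAILS — V is a descendant of T.
Condition 2 (every backdoor path blocked by {N, V}):
  P1: blocked at fork node N ∈ conditioning set.
{N, V} does not satisfy the backdoor criterion.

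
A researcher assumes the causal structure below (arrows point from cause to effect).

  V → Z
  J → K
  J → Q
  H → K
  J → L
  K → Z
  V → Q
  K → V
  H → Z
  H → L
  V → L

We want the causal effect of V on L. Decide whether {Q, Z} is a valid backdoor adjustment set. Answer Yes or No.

No

Backdoor paths from V to L (paths whose first edge points into V):
  P1: V <- K <- J -> L
  P2: V <- K <- H -> L
  P3: V <- K -> Z <- H -> L
Condition 1 (no descendant of V in the set): FAILS — Q and Z are descendants of V.
Condition 2 (every backdoor path blocked by {Q, Z}):
  P1: open — no interior node is in the conditioning set.
  P2: open — no interior node is in the conditioning set.
  P3: open — collider(s) Z are conditioned on (or have a conditioned descendant) and no non-collider on the path is in the set.
{Q, Z} does not satisfy the backdoor criterion.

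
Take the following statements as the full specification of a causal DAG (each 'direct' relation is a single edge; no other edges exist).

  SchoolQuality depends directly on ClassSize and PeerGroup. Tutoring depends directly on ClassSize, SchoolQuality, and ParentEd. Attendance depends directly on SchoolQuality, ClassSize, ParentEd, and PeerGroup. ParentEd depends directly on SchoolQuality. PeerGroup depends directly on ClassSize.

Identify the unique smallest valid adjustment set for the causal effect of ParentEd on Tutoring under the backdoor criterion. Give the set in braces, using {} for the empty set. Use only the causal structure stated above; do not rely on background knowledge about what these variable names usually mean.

Variables eligible for adjustment (non-descendants of ParentEd, excluding ParentEd and Tutoring): {ClassSize, PeerGroup, SchoolQuality}.
Backdoor paths from ParentEd to Tutoring:
  P1: ParentEd <- SchoolQuality <- ClassSize -> Tutoring
  P2: ParentEd <- SchoolQuality <- PeerGroup <- ClassSize -> Tutoring
  P3: ParentEd <- SchoolQuality <- PeerGroup -> Attendance <- ClassSize -> Tutoring
  P4: ParentEd <- SchoolQuality -> Attendance <- ClassSize -> Tutoring
  P5: ParentEd <- SchoolQuality -> Attendance <- PeerGroup <- ClassSize -> Tutoring
  P6: ParentEd <- SchoolQuality -> Tutoring
The empty set is not sufficient: P1 (ParentEd <- SchoolQuality <- ClassSize -> Tutoring) has no collider blocking it and no conditioned non-collider, so it is open.
Try {SchoolQuality}:
  P1: blocked at chain node SchoolQuality ∈ conditioning set.
  P2: blocked at chain node SchoolQuality ∈ conditioning set.
  P3: blocked at chain node SchoolQuality ∈ conditioning set.
  P4: blocked at fork node SchoolQuality ∈ conditioning set.
  P5: blocked at fork node SchoolQuality ∈ conditioning set.
  P6: blocked at fork node SchoolQuality ∈ conditioning set.
{SchoolQuality} contains no descendant of ParentEd and blocks every backdoor path.
No other singleton works — e.g. {ClassSize} leaves P6 open — so {SchoolQuality} is the unique smallest valid adjustment set.

{SchoolQuality}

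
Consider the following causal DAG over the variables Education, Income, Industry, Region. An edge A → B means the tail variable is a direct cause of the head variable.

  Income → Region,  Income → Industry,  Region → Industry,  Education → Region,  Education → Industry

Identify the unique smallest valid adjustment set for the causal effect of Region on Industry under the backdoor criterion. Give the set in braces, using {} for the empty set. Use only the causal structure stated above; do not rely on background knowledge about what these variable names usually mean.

Variables eligible for adjustment (non-descendants of Region, excluding Region and Industry): {Education, Income}.
Backdoor paths from Region to Industry:
  P1: Region <- Income -> Industry
  P2: Region <- Education -> Industry
The empty set is not sufficient: P1 (Region <- Income -> Industry) has no collider blocking it and no conditioned non-collider, so it is open.
Try {Education, Income}:
  P1: blocked at fork node Income ∈ conditioning set.
  P2: blocked at fork node Education ∈ conditioning set.
{Education, Income} contains no descendant of Region and blocks every backdoor path.
Every element of {Education, Income} is needed (dropping Education leaves P2 open; dropping Income leaves P1 open), so no proper subset is valid.
Among all size-2 subsets of the eligible variables, only {Education, Income} blocks every backdoor path, so it is the unique smallest valid adjustment set.

{Education, Income}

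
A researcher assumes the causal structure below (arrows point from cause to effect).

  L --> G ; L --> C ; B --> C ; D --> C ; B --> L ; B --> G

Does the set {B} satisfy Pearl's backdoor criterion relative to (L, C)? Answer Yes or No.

Yes

Backdoor paths from L to C (paths whose first edge points into L):
  P1: L <- B -> C
Condition 1 (no descendant of L in the set): holds — descendants of L are {C, G}; none are in {B}.
Condition 2 (every backdoor path blocked by {B}):
  P1: blocked at fork node B ∈ conditioning set.
{B} satisfies the backdoor criterion.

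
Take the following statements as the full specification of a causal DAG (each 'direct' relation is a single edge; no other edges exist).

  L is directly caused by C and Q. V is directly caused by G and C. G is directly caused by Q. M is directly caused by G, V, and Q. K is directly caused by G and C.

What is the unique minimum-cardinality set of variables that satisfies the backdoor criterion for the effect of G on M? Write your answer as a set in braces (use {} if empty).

Variables eligible for adjustment (non-descendants of G, excluding G and M): {C, L, Q}.
Backdoor paths from G to M:
  P1: G <- Q -> M
  P2: G <- Q -> L <- C -> V -> M
The empty set is not sufficient: P1 (G <- Q -> M) has no collider blocking it and no conditioned non-collider, so it is open.
Try {Q}:
  P1: blocked at fork node Q ∈ conditioning set.
  P2: blocked at fork node Q ∈ conditioning set.
{Q} contains no descendant of G and blocks every backdoor path.
No other singleton works — e.g. {C} leaves P1 open — so {Q} is the unique smallest valid adjustment set.

{Q}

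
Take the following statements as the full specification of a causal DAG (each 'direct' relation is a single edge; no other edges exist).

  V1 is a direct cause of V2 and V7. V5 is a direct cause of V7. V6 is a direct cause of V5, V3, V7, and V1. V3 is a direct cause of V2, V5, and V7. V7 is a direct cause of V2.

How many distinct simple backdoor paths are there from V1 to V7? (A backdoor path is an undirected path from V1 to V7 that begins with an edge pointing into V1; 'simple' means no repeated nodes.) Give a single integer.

7

A backdoor path from V1 to V7 is any simple undirected path whose first edge points into V1 (i.e. leaves V1 via a parent).
Parents of V1: {V6}.
Enumerating:
  P1: V1 <- V6 -> V3 -> V5 -> V7
  P2: V1 <- V6 -> V3 -> V7
  P3: V1 <- V6 -> V3 -> V2 <- V7
  P4: V1 <- V6 -> V5 <- V3 -> V7
  P5: V1 <- V6 -> V5 <- V3 -> V2 <- V7
  P6: V1 <- V6 -> V5 -> V7
  P7: V1 <- V6 -> V7
That exhausts the simple backdoor paths. Count: 7.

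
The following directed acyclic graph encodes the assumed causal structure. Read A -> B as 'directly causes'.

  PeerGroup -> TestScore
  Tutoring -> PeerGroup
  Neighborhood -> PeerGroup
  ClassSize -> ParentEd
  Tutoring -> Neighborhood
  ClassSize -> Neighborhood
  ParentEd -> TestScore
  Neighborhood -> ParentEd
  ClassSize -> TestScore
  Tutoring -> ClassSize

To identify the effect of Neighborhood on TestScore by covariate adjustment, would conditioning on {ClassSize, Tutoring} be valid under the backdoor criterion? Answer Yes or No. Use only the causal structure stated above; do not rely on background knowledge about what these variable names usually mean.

Yes

Backdoor paths from Neighborhood to TestScore (paths whose first edge points into Neighborhood):
  P1: Neighborhood <- Tutoring -> ClassSize -> ParentEd -> TestScore
  P2: Neighborhood <- Tutoring -> ClassSize -> TestScore
  P3: Neighborhood <- Tutoring -> PeerGroup -> TestScore
  P4: Neighborhood <- ClassSize <- Tutoring -> PeerGroup -> TestScore
  P5: Neighborhood <- ClassSize -> ParentEd -> TestScore
  P6: Neighborhood <- ClassSize -> TestScore
Condition 1 (no descendant of Neighborhood in the set): holds — descendants of Neighborhood are {ParentEd, PeerGroup, TestScore}; none are in {ClassSize, Tutoring}.
Condition 2 (every backdoor path blocked by {ClassSize, Tutoring}):
  P1: blocked at fork node Tutoring ∈ conditioning set.
  P2: blocked at fork node Tutoring ∈ conditioning set.
  P3: blocked at fork node Tutoring ∈ conditioning set.
  P4: blocked at chain node ClassSize ∈ conditioning set.
  P5: blocked at fork node ClassSize ∈ conditioning set.
  P6: blocked at fork node ClassSize ∈ conditioning set.
{ClassSize, Tutoring} satisfies the backdoor criterion.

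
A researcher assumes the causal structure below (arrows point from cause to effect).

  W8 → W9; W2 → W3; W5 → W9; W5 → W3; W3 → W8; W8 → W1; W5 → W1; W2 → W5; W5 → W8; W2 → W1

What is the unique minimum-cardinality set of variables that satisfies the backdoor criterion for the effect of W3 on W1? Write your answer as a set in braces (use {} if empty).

Variables eligible for adjustment (non-descendants of W3, excluding W3 and W1): {W2, W5}.
Backdoor paths from W3 to W1:
  P1: W3 <- W2 -> W5 -> W8 -> W1
  P2: W3 <- W2 -> W5 -> W9 <- W8 -> W1
  P3: W3 <- W2 -> W5 -> W1
  P4: W3 <- W2 -> W1
  P5: W3 <- W5 <- W2 -> W1
  P6: W3 <- W5 -> W8 -> W1
  P7: W3 <- W5 -> W9 <- W8 -> W1
  P8: W3 <- W5 -> W1
The empty set is not sufficient: P1 (W3 <- W2 -> W5 -> W8 -> W1) has no collider blocking it and no conditioned non-collider, so it is open.
Try {W2, W5}:
  P1: blocked at fork node W2 ∈ conditioning set.
  P2: blocked at fork node W2 ∈ conditioning set.
  P3: blocked at fork node W2 ∈ conditioning set.
  P4: blocked at fork node W2 ∈ conditioning set.
  P5: blocked at chain node W5 ∈ conditioning set.
  P6: blocked at fork node W5 ∈ conditioning set.
  P7: blocked at fork node W5 ∈ conditioning set.
  P8: blocked at fork node W5 ∈ conditioning set.
{W2, W5} contains no descendant of W3 and blocks every backdoor path.
Every element of {W2, W5} is needed (dropping W2 leaves P4 open; dropping W5 leaves P6 open), so no proper subset is valid.
Among all size-2 subsets of the eligible variables, only {W2, W5} blocks every backdoor path, so it is the unique smallest valid adjustment set.

{W2, W5}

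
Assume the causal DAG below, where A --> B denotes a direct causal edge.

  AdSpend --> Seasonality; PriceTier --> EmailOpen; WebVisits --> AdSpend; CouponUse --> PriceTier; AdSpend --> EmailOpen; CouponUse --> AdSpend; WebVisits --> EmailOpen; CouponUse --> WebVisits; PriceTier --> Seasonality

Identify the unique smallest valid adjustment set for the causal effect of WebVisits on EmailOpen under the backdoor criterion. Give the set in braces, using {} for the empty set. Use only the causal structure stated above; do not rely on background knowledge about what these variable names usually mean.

{CouponUse}

Variables eligible for adjustment (non-descendants of WebVisits, excluding WebVisits and EmailOpen): {CouponUse, PriceTier}.
Backdoor paths from WebVisits to EmailOpen:
  P1: WebVisits <- CouponUse -> PriceTier -> EmailOpen
  P2: WebVisits <- CouponUse -> PriceTier -> Seasonality <- AdSpend -> EmailOpen
  P3: WebVisits <- CouponUse -> AdSpend -> EmailOpen
  P4: WebVisits <- CouponUse -> AdSpend -> Seasonality <- PriceTier -> EmailOpen
The empty set is not sufficient: P1 (WebVisits <- CouponUse -> PriceTier -> EmailOpen) has no collider blocking it and no conditioned non-collider, so it is open.
Try {CouponUse}:
  P1: blocked at fork node CouponUse ∈ conditioning set.
  P2: blocked at fork node CouponUse ∈ conditioning set.
  P3: blocked at fork node CouponUse ∈ conditioning set.
  P4: blocked at fork node CouponUse ∈ conditioning set.
{CouponUse} contains no descendant of WebVisits and blocks every backdoor path.
No other singleton works — e.g. {PriceTier} leaves P3 open — so {CouponUse} is the unique smallest valid adjustment set.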